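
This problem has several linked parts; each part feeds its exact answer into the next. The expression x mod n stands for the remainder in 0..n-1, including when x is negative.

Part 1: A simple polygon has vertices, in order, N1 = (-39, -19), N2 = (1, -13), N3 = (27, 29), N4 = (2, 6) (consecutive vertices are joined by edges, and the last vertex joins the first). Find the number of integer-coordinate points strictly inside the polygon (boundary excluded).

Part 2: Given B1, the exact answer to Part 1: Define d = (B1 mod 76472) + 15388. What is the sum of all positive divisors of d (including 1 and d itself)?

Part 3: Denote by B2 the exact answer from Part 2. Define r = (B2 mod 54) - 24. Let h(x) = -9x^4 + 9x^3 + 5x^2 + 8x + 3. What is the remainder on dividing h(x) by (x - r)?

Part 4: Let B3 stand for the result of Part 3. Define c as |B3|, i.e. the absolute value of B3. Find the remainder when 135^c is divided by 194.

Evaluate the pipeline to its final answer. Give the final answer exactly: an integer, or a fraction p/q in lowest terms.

55

Part 1: cross terms: (-39*-13 - 1*-19)=526, (1*29 - 27*-13)=380, (27*6 - 2*29)=104, (2*-19 - -39*6)=196; twice the area = |1206| = 1206; area = 603; boundary points = 2 + 2 + 1 + 1 = 6; strictly interior points = area - boundary/2 + 1 = 601; answer 601
Part 2: B1 = 601; d = 15989; 15989 = 59 * 271; sigma = (1 + 59) * (1 + 271) = 60 * 272 = 16320; answer 16320
Part 3: B2 = 16320; r = -12; remainder = value at the root: -9*(-12)^4 + 9*(-12)^3 + 5*(-12)^2 + 8*(-12)^1 + 3 = (-186624) + (-15552) + (720) + (-96) + (3) = -201549; answer -201549
Part 4: B3 = -201549; c = 201549; squarings mod 194: 135^1=135, 135^2=183, 135^4=121, 135^8=91, 135^16=133, 135^32=35, 135^64=61, 135^128=35, 135^256=61, 135^512=35, 135^1024=61, 135^2048=35, 135^4096=61, 135^8192=35, 135^16384=61, 135^32768=35, 135^65536=61, 135^131072=35; 135^201549 = 135^1 * 135^4 * 135^8 * 135^64 * 135^256 * 135^512 * 135^4096 * 135^65536 * 135^131072 = 55 (mod 194); answer 55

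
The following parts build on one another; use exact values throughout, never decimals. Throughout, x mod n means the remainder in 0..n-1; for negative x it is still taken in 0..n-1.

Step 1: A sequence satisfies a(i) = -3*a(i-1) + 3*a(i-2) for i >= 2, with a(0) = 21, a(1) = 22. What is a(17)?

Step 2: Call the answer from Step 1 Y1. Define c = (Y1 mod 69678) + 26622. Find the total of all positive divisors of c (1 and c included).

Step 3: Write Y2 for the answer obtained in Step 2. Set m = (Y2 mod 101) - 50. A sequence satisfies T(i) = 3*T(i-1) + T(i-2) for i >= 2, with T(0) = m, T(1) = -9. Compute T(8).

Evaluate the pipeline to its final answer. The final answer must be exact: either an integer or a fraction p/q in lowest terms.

-79336

Step 1: a(2) = -3*(22) + 3*(21) = -3; iterating: a(2)=-3, a(3)=75, a(4)=-234, a(5)=927, a(6)=-3483, a(7)=13230, a(8)=-50139, a(9)=190107, a(10)=-720738, a(11)=2732535, a(12)=-10359819, a(13)=39277062, a(14)=-148910643, a(15)=564563115, a(16)=-2140421274, a(17)=8114953167; answer 8114953167
Step 2: Y1 = 8114953167; c = 70875; 70875 = 3^4 * 5^3 * 7; sigma = (1 + 3 + 9 + 27 + 81) * (1 + 5 + 25 + 125) * (1 + 7) = 121 * 156 * 8 = 151008; answer 151008
Step 3: Y2 = 151008; m = -37; T(2) = 3*(-9) + 1*(-37) = -64; iterating: T(2)=-64, T(3)=-201, T(4)=-667, T(5)=-2202, T(6)=-7273, T(7)=-24021, T(8)=-79336; answer -79336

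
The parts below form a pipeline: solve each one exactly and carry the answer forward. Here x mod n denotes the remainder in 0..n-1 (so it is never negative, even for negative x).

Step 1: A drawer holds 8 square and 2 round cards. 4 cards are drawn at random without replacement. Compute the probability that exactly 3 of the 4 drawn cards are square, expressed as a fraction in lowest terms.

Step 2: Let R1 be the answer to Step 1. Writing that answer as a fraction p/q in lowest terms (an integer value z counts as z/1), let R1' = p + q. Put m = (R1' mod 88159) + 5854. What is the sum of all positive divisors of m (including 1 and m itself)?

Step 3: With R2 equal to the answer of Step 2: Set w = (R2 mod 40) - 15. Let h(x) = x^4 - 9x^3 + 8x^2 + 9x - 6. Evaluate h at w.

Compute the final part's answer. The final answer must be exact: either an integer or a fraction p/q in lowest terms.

-237

Step 1: total draws C(10,4) = 210; favorable C(8,3)*C(2,1) = 112; P = 8/15; answer 8/15
Step 2: R1 = 8/15; threaded value p + q = 23; m = 5877; 5877 = 3^2 * 653; sigma = (1 + 3 + 9) * (1 + 653) = 13 * 654 = 8502; answer 8502
Step 3: R2 = 8502; w = 7; 1*(7)^4 - 9*(7)^3 + 8*(7)^2 + 9*(7)^1 - 6 = (2401) + (-3087) + (392) + (63) + (-6) = -237; answer -237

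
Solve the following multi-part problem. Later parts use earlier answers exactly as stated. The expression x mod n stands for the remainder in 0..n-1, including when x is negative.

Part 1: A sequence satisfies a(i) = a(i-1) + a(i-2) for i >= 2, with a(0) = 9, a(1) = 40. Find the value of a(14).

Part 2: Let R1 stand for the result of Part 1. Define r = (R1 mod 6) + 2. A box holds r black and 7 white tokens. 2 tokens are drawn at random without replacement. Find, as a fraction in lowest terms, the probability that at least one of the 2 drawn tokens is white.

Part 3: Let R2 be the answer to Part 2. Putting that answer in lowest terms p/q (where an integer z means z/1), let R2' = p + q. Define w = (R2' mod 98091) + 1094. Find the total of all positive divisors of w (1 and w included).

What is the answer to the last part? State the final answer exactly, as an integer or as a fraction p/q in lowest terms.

1118

Part 1: a(2) = 1*(40) + 1*(9) = 49; iterating: a(2)=49, a(3)=89, a(4)=138, a(5)=227, a(6)=365, a(7)=592, a(8)=957, a(9)=1549, a(10)=2506, a(11)=4055, a(12)=6561, a(13)=10616, a(14)=17177; answer 17177
Part 2: R1 = 17177; r = 7; total draws C(14,2) = 91; complement C(7,2) = 21; favorable 91 - 21 = 70; P = 10/13; answer 10/13
Part 3: R2 = 10/13; threaded value p + q = 23; w = 1117; 1117 is prime, so its only divisors are 1 and 1117; sigma = 1 + 1117 = 1118; answer 1118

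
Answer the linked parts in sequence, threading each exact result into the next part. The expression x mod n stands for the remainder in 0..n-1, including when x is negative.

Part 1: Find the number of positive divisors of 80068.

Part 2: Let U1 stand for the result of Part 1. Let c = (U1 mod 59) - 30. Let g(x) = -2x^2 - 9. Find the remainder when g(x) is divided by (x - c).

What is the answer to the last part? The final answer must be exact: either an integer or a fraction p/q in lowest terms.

Part 1: 80068 = 2^2 * 37 * 541; number of divisors = (2+1) * (1+1) * (1+1) = 12; answer 12
Part 2: U1 = 12; c = -18; remainder = value at the root: -2*(-18)^2 - 9 = (-648) + (-9) = -657; answer -657

-657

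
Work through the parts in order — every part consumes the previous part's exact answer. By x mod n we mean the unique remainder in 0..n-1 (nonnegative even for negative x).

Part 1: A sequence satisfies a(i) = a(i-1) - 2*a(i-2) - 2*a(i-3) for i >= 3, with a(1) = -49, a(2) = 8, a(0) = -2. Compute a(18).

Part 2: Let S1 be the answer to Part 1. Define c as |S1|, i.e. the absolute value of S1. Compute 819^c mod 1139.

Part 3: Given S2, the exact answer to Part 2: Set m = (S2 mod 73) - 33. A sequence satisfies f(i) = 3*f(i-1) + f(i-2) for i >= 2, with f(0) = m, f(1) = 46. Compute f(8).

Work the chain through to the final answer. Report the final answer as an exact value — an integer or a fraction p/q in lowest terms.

211556

Part 1: a(3) = 1*(8) - 2*(-49) - 2*(-2) = 110; iterating: a(3)=110, a(4)=192, a(5)=-44, a(6)=-648, a(7)=-944, a(8)=440, a(9)=3624, a(10)=4632, a(11)=-3496, a(12)=-20008, a(13)=-22280, a(14)=24728, a(15)=109304, a(16)=104408, a(17)=-163656, a(18)=-591080; answer -591080
Part 2: S1 = -591080; c = 591080; squarings mod 1139: 819^1=819, 819^2=1029, 819^4=710, 819^8=662, 819^16=868, 819^32=545, 819^64=885, 819^128=732, 819^256=494, 819^512=290, 819^1024=953, 819^2048=426, 819^4096=375, 819^8192=528, 819^16384=868, 819^32768=545, 819^65536=885, 819^131072=732, 819^262144=494, 819^524288=290; 819^591080 = 819^8 * 819^32 * 819^64 * 819^128 * 819^1024 * 819^65536 * 819^524288 = 424 (mod 1139); answer 424
Part 3: S2 = 424; m = 26; f(2) = 3*(46) + 1*(26) = 164; iterating: f(2)=164, f(3)=538, f(4)=1778, f(5)=5872, f(6)=19394, f(7)=64054, f(8)=211556; answer 211556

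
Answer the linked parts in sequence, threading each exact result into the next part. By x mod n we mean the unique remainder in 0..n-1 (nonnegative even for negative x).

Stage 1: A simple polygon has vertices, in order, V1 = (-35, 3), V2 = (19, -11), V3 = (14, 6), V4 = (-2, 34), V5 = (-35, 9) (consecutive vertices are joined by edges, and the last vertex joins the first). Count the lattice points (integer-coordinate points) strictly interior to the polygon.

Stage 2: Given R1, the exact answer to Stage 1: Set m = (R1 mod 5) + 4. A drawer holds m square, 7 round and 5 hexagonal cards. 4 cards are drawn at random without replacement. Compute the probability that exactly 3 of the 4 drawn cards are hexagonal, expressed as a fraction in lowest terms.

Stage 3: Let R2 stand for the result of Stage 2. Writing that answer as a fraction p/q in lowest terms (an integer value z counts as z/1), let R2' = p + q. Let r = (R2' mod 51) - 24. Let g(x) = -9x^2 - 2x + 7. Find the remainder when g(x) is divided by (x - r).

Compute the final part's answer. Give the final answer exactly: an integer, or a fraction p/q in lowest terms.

Stage 1: cross terms: (-35*-11 - 19*3)=328, (19*6 - 14*-11)=268, (14*34 - -2*6)=488, (-2*9 - -35*34)=1172, (-35*3 - -35*9)=210; twice the area = |2466| = 2466; area = 1233; boundary points = 2 + 1 + 4 + 1 + 6 = 14; strictly interior points = area - boundary/2 + 1 = 1227; answer 1227
Stage 2: R1 = 1227; m = 6; total draws C(18,4) = 3060; favorable C(5,3)*C(13,1) = 130; P = 13/306; answer 13/306
Stage 3: R2 = 13/306; threaded value p + q = 319; r = -11; remainder = value at the root: -9*(-11)^2 - 2*(-11)^1 + 7 = (-1089) + (22) + (7) = -1060; answer -1060

-1060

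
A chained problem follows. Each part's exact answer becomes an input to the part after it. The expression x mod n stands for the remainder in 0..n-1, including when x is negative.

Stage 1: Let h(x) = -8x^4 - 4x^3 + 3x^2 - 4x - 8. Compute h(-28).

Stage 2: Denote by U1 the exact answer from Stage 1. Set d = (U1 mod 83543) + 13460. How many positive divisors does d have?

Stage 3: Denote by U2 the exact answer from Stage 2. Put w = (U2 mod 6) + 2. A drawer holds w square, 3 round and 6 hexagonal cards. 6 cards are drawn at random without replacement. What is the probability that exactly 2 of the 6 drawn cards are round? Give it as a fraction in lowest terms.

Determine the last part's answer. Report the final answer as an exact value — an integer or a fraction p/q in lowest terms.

Stage 1: -8*(-28)^4 - 4*(-28)^3 + 3*(-28)^2 - 4*(-28)^1 - 8 = (-4917248) + (87808) + (2352) + (112) + (-8) = -4826984; answer -4826984
Stage 2: U1 = -4826984; d = 31970; 31970 = 2 * 5 * 23 * 139; number of divisors = (1+1) * (1+1) * (1+1) * (1+1) = 16; answer 16
Stage 3: U2 = 16; w = 6; total draws C(15,6) = 5005; favorable C(3,2)*C(12,4) = 1485; P = 27/91; answer 27/91

27/91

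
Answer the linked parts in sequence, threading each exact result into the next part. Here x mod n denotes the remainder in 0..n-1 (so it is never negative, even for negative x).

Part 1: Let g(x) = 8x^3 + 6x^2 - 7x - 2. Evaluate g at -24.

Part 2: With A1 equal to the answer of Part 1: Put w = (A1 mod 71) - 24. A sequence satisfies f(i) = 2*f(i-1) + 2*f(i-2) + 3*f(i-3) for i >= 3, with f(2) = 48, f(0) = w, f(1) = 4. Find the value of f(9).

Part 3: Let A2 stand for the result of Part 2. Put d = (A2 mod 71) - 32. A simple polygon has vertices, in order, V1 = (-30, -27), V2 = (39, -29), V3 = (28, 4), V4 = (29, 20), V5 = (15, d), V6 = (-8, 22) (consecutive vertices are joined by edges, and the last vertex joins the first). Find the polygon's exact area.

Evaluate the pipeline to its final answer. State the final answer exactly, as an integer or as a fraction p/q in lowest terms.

2657

Part 1: 8*(-24)^3 + 6*(-24)^2 - 7*(-24)^1 - 2 = (-110592) + (3456) + (168) + (-2) = -106970; answer -106970
Part 2: A1 = -106970; w = 3; f(3) = 2*(48) + 2*(4) + 3*(3) = 113; iterating: f(3)=113, f(4)=334, f(5)=1038, f(6)=3083, f(7)=9244, f(8)=27768, f(9)=83273; answer 83273
Part 3: A2 = 83273; d = 29; cross terms: (-30*-29 - 39*-27)=1923, (39*4 - 28*-29)=968, (28*20 - 29*4)=444, (29*29 - 15*20)=541, (15*22 - -8*29)=562, (-8*-27 - -30*22)=876; twice the area = |5314| = 5314; area = 2657; answer 2657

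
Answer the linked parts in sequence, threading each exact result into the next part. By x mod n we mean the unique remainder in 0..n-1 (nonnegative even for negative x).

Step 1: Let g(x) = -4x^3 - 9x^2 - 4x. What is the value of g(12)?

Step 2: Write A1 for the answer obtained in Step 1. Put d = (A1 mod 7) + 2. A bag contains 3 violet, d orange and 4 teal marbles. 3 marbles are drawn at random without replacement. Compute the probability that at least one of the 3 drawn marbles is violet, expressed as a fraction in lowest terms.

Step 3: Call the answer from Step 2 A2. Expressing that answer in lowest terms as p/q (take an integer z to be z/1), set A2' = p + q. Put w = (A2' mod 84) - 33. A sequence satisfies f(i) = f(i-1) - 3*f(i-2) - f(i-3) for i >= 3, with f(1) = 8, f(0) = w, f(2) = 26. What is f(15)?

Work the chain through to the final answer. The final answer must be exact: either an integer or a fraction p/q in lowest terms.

-63365

Step 1: -4*(12)^3 - 9*(12)^2 - 4*(12)^1 = (-6912) + (-1296) + (-48) = -8256; answer -8256
Step 2: A1 = -8256; d = 6; total draws C(13,3) = 286; complement C(10,3) = 120; favorable 286 - 120 = 166; P = 83/143; answer 83/143
Step 3: A2 = 83/143; threaded value p + q = 226; w = 25; f(3) = 1*(26) - 3*(8) - 1*(25) = -23; iterating: f(3)=-23, f(4)=-109, f(5)=-66, f(6)=284, f(7)=591, f(8)=-195, f(9)=-2252, f(10)=-2258, f(11)=4693, f(12)=13719, f(13)=1898, f(14)=-43952, f(15)=-63365; answer -63365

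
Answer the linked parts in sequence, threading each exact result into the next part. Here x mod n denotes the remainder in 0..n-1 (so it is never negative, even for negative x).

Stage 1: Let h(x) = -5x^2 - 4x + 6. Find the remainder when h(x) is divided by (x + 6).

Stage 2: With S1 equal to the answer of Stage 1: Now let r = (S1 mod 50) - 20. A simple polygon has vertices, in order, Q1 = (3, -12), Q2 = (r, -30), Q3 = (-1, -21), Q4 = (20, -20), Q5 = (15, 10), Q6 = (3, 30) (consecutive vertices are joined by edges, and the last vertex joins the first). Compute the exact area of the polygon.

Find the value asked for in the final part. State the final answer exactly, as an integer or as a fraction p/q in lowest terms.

647

Stage 1: remainder = value at the root: -5*(-6)^2 - 4*(-6)^1 + 6 = (-180) + (24) + (6) = -150; answer -150
Stage 2: S1 = -150; r = -20; cross terms: (3*-30 - -20*-12)=-330, (-20*-21 - -1*-30)=390, (-1*-20 - 20*-21)=440, (20*10 - 15*-20)=500, (15*30 - 3*10)=420, (3*-12 - 3*30)=-126; twice the area = |1294| = 1294; area = 647; answer 647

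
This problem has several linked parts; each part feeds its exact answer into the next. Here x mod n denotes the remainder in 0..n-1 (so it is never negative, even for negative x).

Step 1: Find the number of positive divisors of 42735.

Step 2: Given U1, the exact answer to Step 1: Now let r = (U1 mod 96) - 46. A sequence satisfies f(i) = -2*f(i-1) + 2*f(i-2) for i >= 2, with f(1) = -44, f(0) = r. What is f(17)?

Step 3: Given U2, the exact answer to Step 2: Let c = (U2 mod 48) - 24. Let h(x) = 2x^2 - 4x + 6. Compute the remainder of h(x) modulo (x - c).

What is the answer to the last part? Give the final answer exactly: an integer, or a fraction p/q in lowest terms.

1254

Step 1: 42735 = 3 * 5 * 7 * 11 * 37; number of divisors = (1+1) * (1+1) * (1+1) * (1+1) * (1+1) = 32; answer 32
Step 2: U1 = 32; r = -14; f(2) = -2*(-44) + 2*(-14) = 60; iterating: f(2)=60, f(3)=-208, f(4)=536, f(5)=-1488, f(6)=4048, f(7)=-11072, f(8)=30240, f(9)=-82624, f(10)=225728, f(11)=-616704, f(12)=1684864, f(13)=-4603136, f(14)=12576000, f(15)=-34358272, f(16)=93868544, f(17)=-256453632; answer -256453632
Step 3: U2 = -256453632; c = -24; remainder = value at the root: 2*(-24)^2 - 4*(-24)^1 + 6 = (1152) + (96) + (6) = 1254; answer 1254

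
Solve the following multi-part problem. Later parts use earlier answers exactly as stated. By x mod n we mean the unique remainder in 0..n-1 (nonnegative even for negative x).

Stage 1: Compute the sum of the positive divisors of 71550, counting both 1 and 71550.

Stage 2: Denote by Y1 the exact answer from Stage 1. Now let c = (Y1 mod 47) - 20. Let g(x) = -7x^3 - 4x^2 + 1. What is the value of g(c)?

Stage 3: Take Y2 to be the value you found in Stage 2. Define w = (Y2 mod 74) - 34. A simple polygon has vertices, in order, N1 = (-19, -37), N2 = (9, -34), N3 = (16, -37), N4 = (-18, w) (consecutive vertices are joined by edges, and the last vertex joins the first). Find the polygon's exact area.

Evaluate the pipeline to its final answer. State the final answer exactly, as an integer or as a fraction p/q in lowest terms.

455/2

Stage 1: 71550 = 2 * 3^3 * 5^2 * 53; sigma = (1 + 2) * (1 + 3 + 9 + 27) * (1 + 5 + 25) * (1 + 53) = 3 * 40 * 31 * 54 = 200880; answer 200880
Stage 2: Y1 = 200880; c = -18; -7*(-18)^3 - 4*(-18)^2 + 1 = (40824) + (-1296) + (1) = 39529; answer 39529
Stage 3: Y2 = 39529; w = -21; cross terms: (-19*-34 - 9*-37)=979, (9*-37 - 16*-34)=211, (16*-21 - -18*-37)=-1002, (-18*-37 - -19*-21)=267; twice the area = |455| = 455; area = 455/2; answer 455/2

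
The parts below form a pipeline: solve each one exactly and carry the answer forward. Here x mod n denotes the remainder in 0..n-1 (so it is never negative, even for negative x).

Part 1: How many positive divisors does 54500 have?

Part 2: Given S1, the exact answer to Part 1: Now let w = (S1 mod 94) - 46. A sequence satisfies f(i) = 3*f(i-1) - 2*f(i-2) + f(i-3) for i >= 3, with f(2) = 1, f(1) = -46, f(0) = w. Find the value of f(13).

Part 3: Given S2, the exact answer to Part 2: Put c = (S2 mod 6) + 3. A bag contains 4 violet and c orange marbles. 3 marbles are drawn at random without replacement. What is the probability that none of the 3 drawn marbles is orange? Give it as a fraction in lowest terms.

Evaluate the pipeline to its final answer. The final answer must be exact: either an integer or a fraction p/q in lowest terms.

Part 1: 54500 = 2^2 * 5^3 * 109; number of divisors = (2+1) * (3+1) * (1+1) = 24; answer 24
Part 2: S1 = 24; w = -22; f(3) = 3*(1) - 2*(-46) + 1*(-22) = 73; iterating: f(3)=73, f(4)=171, f(5)=368, f(6)=835, f(7)=1940, f(8)=4518, f(9)=10509, f(10)=24431, f(11)=56793, f(12)=132026, f(13)=306923; answer 306923
Part 3: S2 = 306923; c = 8; total draws C(12,3) = 220; favorable C(4,3) = 4; P = 1/55; answer 1/55

1/55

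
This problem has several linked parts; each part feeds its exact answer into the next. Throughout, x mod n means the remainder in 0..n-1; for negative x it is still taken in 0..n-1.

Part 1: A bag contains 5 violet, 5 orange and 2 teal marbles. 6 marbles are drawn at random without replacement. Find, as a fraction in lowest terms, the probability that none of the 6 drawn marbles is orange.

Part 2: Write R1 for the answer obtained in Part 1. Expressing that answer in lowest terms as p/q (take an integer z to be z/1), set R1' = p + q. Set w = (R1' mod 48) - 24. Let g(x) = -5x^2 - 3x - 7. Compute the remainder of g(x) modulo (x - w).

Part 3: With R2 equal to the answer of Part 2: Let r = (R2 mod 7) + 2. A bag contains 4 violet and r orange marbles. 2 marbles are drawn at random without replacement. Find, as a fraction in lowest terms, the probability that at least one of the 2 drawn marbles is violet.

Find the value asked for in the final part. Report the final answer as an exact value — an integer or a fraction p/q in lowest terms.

Part 1: total draws C(12,6) = 924; favorable C(7,6) = 7; P = 1/132; answer 1/132
Part 2: R1 = 1/132; threaded value p + q = 133; w = 13; remainder = value at the root: -5*(13)^2 - 3*(13)^1 - 7 = (-845) + (-39) + (-7) = -891; answer -891
Part 3: R2 = -891; r = 7; total draws C(11,2) = 55; complement C(7,2) = 21; favorable 55 - 21 = 34; P = 34/55; answer 34/55

34/55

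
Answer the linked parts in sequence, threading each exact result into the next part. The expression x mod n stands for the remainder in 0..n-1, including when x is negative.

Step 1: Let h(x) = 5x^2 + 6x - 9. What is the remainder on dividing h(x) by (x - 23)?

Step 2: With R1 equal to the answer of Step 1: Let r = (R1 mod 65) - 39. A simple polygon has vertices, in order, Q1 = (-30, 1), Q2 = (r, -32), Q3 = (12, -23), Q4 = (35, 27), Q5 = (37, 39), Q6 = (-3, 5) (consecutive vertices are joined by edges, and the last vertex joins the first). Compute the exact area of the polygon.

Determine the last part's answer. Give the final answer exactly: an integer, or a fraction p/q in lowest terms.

Step 1: remainder = value at the root: 5*(23)^2 + 6*(23)^1 - 9 = (2645) + (138) + (-9) = 2774; answer 2774
Step 2: R1 = 2774; r = 5; cross terms: (-30*-32 - 5*1)=955, (5*-23 - 12*-32)=269, (12*27 - 35*-23)=1129, (35*39 - 37*27)=366, (37*5 - -3*39)=302, (-3*1 - -30*5)=147; twice the area = |3168| = 3168; area = 1584; answer 1584

1584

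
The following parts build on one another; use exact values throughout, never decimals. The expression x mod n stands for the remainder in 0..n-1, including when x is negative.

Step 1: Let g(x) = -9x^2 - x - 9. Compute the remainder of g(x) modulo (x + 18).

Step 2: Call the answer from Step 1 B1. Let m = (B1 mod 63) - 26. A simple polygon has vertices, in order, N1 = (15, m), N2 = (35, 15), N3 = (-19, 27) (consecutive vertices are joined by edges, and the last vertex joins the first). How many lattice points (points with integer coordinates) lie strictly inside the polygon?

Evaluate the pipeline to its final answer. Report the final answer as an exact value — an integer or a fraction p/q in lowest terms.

228

Step 1: remainder = value at the root: -9*(-18)^2 - 1*(-18)^1 - 9 = (-2916) + (18) + (-9) = -2907; answer -2907
Step 2: B1 = -2907; m = 28; cross terms: (15*15 - 35*28)=-755, (35*27 - -19*15)=1230, (-19*28 - 15*27)=-937; twice the area = |-462| = 462; area = 231; boundary points = 1 + 6 + 1 = 8; strictly interior points = area - boundary/2 + 1 = 228; answer 228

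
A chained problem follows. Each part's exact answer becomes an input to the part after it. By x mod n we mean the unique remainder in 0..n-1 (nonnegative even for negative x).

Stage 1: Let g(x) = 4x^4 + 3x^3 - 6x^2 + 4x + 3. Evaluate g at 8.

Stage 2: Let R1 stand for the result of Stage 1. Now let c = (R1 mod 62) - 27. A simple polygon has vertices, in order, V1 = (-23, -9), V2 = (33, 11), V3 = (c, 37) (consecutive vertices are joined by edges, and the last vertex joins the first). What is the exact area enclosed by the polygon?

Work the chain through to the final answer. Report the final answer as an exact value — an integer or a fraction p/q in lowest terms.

Stage 1: 4*(8)^4 + 3*(8)^3 - 6*(8)^2 + 4*(8)^1 + 3 = (16384) + (1536) + (-384) + (32) + (3) = 17571; answer 17571
Stage 2: R1 = 17571; c = -2; cross terms: (-23*11 - 33*-9)=44, (33*37 - -2*11)=1243, (-2*-9 - -23*37)=869; twice the area = |2156| = 2156; area = 1078; answer 1078

1078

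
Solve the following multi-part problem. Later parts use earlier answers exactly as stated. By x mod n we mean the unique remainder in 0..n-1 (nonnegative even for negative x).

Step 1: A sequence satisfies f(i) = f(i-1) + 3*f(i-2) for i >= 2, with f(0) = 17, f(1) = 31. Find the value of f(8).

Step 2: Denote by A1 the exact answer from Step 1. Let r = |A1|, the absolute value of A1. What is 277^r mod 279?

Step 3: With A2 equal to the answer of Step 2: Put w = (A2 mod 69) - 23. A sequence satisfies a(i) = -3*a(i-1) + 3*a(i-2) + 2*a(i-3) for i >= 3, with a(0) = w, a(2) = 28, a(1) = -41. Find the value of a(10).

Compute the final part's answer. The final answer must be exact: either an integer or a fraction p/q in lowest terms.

1704101

Step 1: f(2) = 1*(31) + 3*(17) = 82; iterating: f(2)=82, f(3)=175, f(4)=421, f(5)=946, f(6)=2209, f(7)=5047, f(8)=11674; answer 11674
Step 2: A1 = 11674; r = 11674; squarings mod 279: 277^1=277, 277^2=4, 277^4=16, 277^8=256, 277^16=250, 277^32=4, 277^64=16, 277^128=256, 277^256=250, 277^512=4, 277^1024=16, 277^2048=256, 277^4096=250, 277^8192=4; 277^11674 = 277^2 * 277^8 * 277^16 * 277^128 * 277^256 * 277^1024 * 277^2048 * 277^8192 = 16 (mod 279); answer 16
Step 3: A2 = 16; w = -7; a(3) = -3*(28) + 3*(-41) + 2*(-7) = -221; iterating: a(3)=-221, a(4)=665, a(5)=-2602, a(6)=9359, a(7)=-34553, a(8)=126532, a(9)=-464537, a(10)=1704101; answer 1704101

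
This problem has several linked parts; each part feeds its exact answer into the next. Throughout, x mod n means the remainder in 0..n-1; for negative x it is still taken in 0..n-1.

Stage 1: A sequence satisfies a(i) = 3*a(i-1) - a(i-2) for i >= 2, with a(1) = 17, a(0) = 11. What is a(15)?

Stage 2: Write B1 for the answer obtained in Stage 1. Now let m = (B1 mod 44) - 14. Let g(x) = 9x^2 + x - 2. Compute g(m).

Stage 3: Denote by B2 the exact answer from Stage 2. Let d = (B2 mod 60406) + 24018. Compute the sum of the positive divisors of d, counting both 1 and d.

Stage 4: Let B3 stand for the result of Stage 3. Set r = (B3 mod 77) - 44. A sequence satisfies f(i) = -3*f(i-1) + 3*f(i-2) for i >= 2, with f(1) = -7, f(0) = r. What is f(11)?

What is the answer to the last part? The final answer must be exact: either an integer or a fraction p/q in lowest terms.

-8373537

Stage 1: a(2) = 3*(17) - 1*(11) = 40; iterating: a(2)=40, a(3)=103, a(4)=269, a(5)=704, a(6)=1843, a(7)=4825, a(8)=12632, a(9)=33071, a(10)=86581, a(11)=226672, a(12)=593435, a(13)=1553633, a(14)=4067464, a(15)=10648759; answer 10648759
Stage 2: B1 = 10648759; m = -3; 9*(-3)^2 + 1*(-3)^1 - 2 = (81) + (-3) + (-2) = 76; answer 76
Stage 3: B2 = 76; d = 24094; 24094 = 2 * 7 * 1721; sigma = (1 + 2) * (1 + 7) * (1 + 1721) = 3 * 8 * 1722 = 41328; answer 41328
Stage 4: B3 = 41328; r = 12; f(2) = -3*(-7) + 3*(12) = 57; iterating: f(2)=57, f(3)=-192, f(4)=747, f(5)=-2817, f(6)=10692, f(7)=-40527, f(8)=153657, f(9)=-582552, f(10)=2208627, f(11)=-8373537; answer -8373537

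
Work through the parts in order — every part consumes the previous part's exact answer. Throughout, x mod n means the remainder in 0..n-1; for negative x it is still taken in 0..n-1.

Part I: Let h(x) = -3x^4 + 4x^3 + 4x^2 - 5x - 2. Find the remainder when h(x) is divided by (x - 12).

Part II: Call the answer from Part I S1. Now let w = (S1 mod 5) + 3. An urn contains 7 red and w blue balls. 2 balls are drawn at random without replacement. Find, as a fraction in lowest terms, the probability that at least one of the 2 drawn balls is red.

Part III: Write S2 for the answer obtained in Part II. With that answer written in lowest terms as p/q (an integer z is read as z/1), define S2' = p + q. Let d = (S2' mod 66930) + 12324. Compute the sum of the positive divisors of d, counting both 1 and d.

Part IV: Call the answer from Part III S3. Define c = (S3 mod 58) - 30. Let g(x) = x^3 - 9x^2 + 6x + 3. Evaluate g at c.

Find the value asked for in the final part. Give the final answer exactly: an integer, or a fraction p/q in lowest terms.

-6493

Part I: remainder = value at the root: -3*(12)^4 + 4*(12)^3 + 4*(12)^2 - 5*(12)^1 - 2 = (-62208) + (6912) + (576) + (-60) + (-2) = -54782; answer -54782
Part II: S1 = -54782; w = 6; total draws C(13,2) = 78; complement C(6,2) = 15; favorable 78 - 15 = 63; P = 21/26; answer 21/26
Part III: S2 = 21/26; threaded value p + q = 47; d = 12371; 12371 = 89 * 139; sigma = (1 + 89) * (1 + 139) = 90 * 140 = 12600; answer 12600
Part IV: S3 = 12600; c = -16; 1*(-16)^3 - 9*(-16)^2 + 6*(-16)^1 + 3 = (-4096) + (-2304) + (-96) + (3) = -6493; answer -6493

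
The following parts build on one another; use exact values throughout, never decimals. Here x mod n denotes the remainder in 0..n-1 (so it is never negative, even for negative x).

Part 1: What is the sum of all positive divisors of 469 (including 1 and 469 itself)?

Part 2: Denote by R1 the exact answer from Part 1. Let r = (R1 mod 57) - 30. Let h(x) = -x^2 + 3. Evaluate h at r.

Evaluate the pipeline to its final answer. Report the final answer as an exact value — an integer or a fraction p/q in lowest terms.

2

Part 1: 469 = 7 * 67; sigma = (1 + 7) * (1 + 67) = 8 * 68 = 544; answer 544
Part 2: R1 = 544; r = 1; -1*(1)^2 + 3 = (-1) + (3) = 2; answer 2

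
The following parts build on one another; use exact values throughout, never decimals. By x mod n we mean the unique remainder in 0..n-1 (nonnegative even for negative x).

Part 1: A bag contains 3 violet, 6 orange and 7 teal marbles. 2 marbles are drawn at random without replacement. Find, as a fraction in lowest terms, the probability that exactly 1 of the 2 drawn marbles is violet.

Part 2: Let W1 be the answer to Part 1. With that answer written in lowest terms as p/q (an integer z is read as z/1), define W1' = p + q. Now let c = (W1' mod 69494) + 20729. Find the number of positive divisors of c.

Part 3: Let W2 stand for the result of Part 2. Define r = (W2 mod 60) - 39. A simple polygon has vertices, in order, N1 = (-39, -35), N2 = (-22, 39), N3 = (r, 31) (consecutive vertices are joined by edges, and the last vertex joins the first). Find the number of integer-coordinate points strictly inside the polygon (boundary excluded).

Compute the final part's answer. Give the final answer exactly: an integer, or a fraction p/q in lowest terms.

412

Part 1: total draws C(16,2) = 120; favorable C(3,1)*C(13,1) = 39; P = 13/40; answer 13/40
Part 2: W1 = 13/40; threaded value p + q = 53; c = 20782; 20782 = 2 * 10391; number of divisors = (1+1) * (1+1) = 4; answer 4
Part 3: W2 = 4; r = -35; cross terms: (-39*39 - -22*-35)=-2291, (-22*31 - -35*39)=683, (-35*-35 - -39*31)=2434; twice the area = |826| = 826; area = 413; boundary points = 1 + 1 + 2 = 4; strictly interior points = area - boundary/2 + 1 = 412; answer 412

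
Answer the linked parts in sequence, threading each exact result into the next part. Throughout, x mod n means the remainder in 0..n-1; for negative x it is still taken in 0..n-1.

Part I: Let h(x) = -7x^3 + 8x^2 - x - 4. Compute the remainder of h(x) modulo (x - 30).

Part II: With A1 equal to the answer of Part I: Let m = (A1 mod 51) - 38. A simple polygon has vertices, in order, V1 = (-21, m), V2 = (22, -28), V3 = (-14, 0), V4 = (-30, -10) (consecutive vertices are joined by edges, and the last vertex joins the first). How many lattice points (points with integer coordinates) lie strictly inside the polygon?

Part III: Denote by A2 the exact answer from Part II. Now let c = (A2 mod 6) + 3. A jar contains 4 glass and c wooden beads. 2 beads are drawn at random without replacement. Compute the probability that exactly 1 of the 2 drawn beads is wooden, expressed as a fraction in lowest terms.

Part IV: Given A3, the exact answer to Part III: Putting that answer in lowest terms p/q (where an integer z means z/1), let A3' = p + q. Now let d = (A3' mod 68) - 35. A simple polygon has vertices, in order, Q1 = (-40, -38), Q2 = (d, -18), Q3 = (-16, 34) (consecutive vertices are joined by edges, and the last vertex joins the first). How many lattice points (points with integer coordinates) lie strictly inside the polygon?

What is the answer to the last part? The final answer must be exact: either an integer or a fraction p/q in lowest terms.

321

Part I: remainder = value at the root: -7*(30)^3 + 8*(30)^2 - 1*(30)^1 - 4 = (-189000) + (7200) + (-30) + (-4) = -181834; answer -181834
Part II: A1 = -181834; m = -6; cross terms: (-21*-28 - 22*-6)=720, (22*0 - -14*-28)=-392, (-14*-10 - -30*0)=140, (-30*-6 - -21*-10)=-30; twice the area = |438| = 438; area = 219; boundary points = 1 + 4 + 2 + 1 = 8; strictly interior points = area - boundary/2 + 1 = 216; answer 216
Part III: A2 = 216; c = 3; total draws C(7,2) = 21; favorable C(3,1)*C(4,1) = 12; P = 4/7; answer 4/7
Part IV: A3 = 4/7; threaded value p + q = 11; d = -24; cross terms: (-40*-18 - -24*-38)=-192, (-24*34 - -16*-18)=-1104, (-16*-38 - -40*34)=1968; twice the area = |672| = 672; area = 336; boundary points = 4 + 4 + 24 = 32; strictly interior points = area - boundary/2 + 1 = 321; answer 321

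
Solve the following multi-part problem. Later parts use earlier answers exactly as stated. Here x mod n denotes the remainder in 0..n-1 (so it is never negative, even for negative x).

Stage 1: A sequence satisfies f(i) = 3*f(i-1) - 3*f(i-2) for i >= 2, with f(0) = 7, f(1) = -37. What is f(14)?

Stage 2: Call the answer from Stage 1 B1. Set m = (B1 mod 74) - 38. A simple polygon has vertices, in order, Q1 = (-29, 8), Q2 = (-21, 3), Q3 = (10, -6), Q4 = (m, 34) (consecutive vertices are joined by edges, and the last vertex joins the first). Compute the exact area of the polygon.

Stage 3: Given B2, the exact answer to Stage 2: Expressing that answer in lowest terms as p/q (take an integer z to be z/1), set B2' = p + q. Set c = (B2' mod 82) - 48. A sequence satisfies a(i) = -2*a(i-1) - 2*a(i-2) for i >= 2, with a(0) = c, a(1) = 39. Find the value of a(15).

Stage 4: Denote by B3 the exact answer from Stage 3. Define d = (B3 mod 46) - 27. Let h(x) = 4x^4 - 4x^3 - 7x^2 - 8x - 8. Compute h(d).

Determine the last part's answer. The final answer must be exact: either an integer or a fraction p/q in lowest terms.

214537

Stage 1: f(2) = 3*(-37) - 3*(7) = -132; iterating: f(2)=-132, f(3)=-285, f(4)=-459, f(5)=-522, f(6)=-189, f(7)=999, f(8)=3564, f(9)=7695, f(10)=12393, f(11)=14094, f(12)=5103, f(13)=-26973, f(14)=-96228; answer -96228
Stage 2: B1 = -96228; m = 8; cross terms: (-29*3 - -21*8)=81, (-21*-6 - 10*3)=96, (10*34 - 8*-6)=388, (8*8 - -29*34)=1050; twice the area = |1615| = 1615; area = 1615/2; answer 1615/2
Stage 3: B2 = 1615/2; threaded value p + q = 1617; c = 11; a(2) = -2*(39) - 2*(11) = -100; iterating: a(2)=-100, a(3)=122, a(4)=-44, a(5)=-156, a(6)=400, a(7)=-488, a(8)=176, a(9)=624, a(10)=-1600, a(11)=1952, a(12)=-704, a(13)=-2496, a(14)=6400, a(15)=-7808; answer -7808
Stage 4: B3 = -7808; d = -15; 4*(-15)^4 - 4*(-15)^3 - 7*(-15)^2 - 8*(-15)^1 - 8 = (202500) + (13500) + (-1575) + (120) + (-8) = 214537; answer 214537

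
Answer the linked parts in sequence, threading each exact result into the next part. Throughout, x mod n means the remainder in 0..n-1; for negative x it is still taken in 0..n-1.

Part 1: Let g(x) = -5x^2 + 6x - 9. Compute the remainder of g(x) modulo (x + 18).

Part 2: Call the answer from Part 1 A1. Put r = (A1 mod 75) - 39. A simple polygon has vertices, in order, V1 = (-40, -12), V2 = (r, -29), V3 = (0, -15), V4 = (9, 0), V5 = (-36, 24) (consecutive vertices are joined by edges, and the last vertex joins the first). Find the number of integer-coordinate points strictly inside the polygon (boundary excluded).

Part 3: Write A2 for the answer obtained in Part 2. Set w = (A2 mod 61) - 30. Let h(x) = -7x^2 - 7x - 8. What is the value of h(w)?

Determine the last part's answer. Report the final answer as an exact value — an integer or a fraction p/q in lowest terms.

-3550

Part 1: remainder = value at the root: -5*(-18)^2 + 6*(-18)^1 - 9 = (-1620) + (-108) + (-9) = -1737; answer -1737
Part 2: A1 = -1737; r = 24; cross terms: (-40*-29 - 24*-12)=1448, (24*-15 - 0*-29)=-360, (0*0 - 9*-15)=135, (9*24 - -36*0)=216, (-36*-12 - -40*24)=1392; twice the area = |2831| = 2831; area = 2831/2; boundary points = 1 + 2 + 3 + 3 + 4 = 13; strictly interior points = area - boundary/2 + 1 = 1410; answer 1410
Part 3: A2 = 1410; w = -23; -7*(-23)^2 - 7*(-23)^1 - 8 = (-3703) + (161) + (-8) = -3550; answer -3550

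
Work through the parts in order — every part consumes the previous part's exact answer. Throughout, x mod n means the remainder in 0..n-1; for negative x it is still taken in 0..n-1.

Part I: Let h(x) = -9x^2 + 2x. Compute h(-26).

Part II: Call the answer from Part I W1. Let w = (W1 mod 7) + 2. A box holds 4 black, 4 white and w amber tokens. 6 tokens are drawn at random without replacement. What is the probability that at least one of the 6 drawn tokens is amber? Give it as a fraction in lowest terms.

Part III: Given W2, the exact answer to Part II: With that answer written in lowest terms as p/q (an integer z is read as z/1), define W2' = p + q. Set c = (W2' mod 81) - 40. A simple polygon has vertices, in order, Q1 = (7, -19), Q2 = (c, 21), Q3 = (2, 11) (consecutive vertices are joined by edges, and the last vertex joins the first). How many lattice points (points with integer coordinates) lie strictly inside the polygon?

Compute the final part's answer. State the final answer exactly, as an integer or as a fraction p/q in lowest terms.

7

Part I: -9*(-26)^2 + 2*(-26)^1 = (-6084) + (-52) = -6136; answer -6136
Part II: W1 = -6136; w = 5; total draws C(13,6) = 1716; complement C(8,6) = 28; favorable 1716 - 28 = 1688; P = 422/429; answer 422/429
Part III: W2 = 422/429; threaded value p + q = 851; c = 1; cross terms: (7*21 - 1*-19)=166, (1*11 - 2*21)=-31, (2*-19 - 7*11)=-115; twice the area = |20| = 20; area = 10; boundary points = 2 + 1 + 5 = 8; strictly interior points = area - boundary/2 + 1 = 7; answer 7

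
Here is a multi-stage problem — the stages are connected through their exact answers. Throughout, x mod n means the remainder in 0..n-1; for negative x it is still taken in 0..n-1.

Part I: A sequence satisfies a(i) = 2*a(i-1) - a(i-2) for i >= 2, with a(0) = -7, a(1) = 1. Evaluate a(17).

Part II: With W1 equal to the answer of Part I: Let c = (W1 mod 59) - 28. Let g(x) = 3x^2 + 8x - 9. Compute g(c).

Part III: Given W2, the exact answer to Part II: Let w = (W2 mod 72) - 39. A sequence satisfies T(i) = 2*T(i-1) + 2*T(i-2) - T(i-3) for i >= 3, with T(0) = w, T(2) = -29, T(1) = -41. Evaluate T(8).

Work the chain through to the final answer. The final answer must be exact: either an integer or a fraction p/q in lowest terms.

Part I: a(2) = 2*(1) - 1*(-7) = 9; iterating: a(2)=9, a(3)=17, a(4)=25, a(5)=33, a(6)=41, a(7)=49, a(8)=57, a(9)=65, a(10)=73, a(11)=81, a(12)=89, a(13)=97, a(14)=105, a(15)=113, a(16)=121, a(17)=129; answer 129
Part II: W1 = 129; c = -17; 3*(-17)^2 + 8*(-17)^1 - 9 = (867) + (-136) + (-9) = 722; answer 722
Part III: W2 = 722; w = -37; T(3) = 2*(-29) + 2*(-41) - 1*(-37) = -103; iterating: T(3)=-103, T(4)=-223, T(5)=-623, T(6)=-1589, T(7)=-4201, T(8)=-10957; answer -10957

-10957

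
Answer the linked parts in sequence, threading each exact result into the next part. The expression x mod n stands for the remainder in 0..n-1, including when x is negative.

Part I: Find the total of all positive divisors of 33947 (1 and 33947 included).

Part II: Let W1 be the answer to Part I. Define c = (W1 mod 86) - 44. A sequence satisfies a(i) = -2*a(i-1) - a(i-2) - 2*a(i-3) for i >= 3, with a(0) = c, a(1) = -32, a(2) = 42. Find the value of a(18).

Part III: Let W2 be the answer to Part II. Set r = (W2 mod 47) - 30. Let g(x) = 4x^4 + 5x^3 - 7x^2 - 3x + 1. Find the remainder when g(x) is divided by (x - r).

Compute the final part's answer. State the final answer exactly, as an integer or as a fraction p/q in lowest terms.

Part I: 33947 = 83 * 409; sigma = (1 + 83) * (1 + 409) = 84 * 410 = 34440; answer 34440
Part II: W1 = 34440; c = -4; a(3) = -2*(42) - 1*(-32) - 2*(-4) = -44; iterating: a(3)=-44, a(4)=110, a(5)=-260, a(6)=498, a(7)=-956, a(8)=1934, a(9)=-3908, a(10)=7794, a(11)=-15548, a(12)=31118, a(13)=-62276, a(14)=124530, a(15)=-249020, a(16)=498062, a(17)=-996164, a(18)=1992306; answer 1992306
Part III: W2 = 1992306; r = -7; remainder = value at the root: 4*(-7)^4 + 5*(-7)^3 - 7*(-7)^2 - 3*(-7)^1 + 1 = (9604) + (-1715) + (-343) + (21) + (1) = 7568; answer 7568

7568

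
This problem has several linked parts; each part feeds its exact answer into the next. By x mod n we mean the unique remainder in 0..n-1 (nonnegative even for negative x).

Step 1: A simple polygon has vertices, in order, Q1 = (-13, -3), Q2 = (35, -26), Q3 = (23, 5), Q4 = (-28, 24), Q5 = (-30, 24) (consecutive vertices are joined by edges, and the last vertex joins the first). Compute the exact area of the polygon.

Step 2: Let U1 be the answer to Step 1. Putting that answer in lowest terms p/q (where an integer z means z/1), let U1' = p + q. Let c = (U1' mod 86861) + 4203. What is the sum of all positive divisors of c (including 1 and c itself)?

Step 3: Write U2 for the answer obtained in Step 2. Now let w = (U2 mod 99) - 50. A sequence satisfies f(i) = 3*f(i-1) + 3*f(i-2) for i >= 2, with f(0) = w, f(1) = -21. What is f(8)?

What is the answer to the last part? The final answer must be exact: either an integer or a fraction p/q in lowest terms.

-402003

Step 1: cross terms: (-13*-26 - 35*-3)=443, (35*5 - 23*-26)=773, (23*24 - -28*5)=692, (-28*24 - -30*24)=48, (-30*-3 - -13*24)=402; twice the area = |2358| = 2358; area = 1179; answer 1179
Step 2: U1 = 1179; threaded value p + q = 1180; c = 5383; 5383 = 7 * 769; sigma = (1 + 7) * (1 + 769) = 8 * 770 = 6160; answer 6160
Step 3: U2 = 6160; w = -28; f(2) = 3*(-21) + 3*(-28) = -147; iterating: f(2)=-147, f(3)=-504, f(4)=-1953, f(5)=-7371, f(6)=-27972, f(7)=-106029, f(8)=-402003; answer -402003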